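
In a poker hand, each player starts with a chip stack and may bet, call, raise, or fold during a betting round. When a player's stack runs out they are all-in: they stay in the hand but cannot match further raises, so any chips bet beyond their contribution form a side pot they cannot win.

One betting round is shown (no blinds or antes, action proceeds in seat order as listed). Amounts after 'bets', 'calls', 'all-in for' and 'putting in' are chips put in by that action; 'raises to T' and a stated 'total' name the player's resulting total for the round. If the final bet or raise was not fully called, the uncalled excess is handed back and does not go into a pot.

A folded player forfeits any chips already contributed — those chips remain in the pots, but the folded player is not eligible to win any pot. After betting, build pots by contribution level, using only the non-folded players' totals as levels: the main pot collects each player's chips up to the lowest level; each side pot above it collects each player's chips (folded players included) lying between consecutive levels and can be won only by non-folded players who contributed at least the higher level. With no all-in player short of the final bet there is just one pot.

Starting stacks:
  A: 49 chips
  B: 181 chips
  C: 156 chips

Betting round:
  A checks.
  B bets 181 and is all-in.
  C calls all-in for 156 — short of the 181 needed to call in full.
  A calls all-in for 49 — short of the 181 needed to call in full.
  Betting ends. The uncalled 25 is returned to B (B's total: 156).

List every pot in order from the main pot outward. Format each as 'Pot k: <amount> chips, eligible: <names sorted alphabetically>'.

Contributions (after 25 returned to B): A=49, B=156, C=156
Pot levels (distinct totals of non-folded players): 49, 156
Layer 1-49: 49 each from A, B, C = 49*3 = 147 chips; eligible A, B, C
Layer 50-156: 107 each from B, C = 107*2 = 214 chips; eligible B, C

Pot 1: 147 chips, eligible: A, B, C
Pot 2: 214 chips, eligible: B, C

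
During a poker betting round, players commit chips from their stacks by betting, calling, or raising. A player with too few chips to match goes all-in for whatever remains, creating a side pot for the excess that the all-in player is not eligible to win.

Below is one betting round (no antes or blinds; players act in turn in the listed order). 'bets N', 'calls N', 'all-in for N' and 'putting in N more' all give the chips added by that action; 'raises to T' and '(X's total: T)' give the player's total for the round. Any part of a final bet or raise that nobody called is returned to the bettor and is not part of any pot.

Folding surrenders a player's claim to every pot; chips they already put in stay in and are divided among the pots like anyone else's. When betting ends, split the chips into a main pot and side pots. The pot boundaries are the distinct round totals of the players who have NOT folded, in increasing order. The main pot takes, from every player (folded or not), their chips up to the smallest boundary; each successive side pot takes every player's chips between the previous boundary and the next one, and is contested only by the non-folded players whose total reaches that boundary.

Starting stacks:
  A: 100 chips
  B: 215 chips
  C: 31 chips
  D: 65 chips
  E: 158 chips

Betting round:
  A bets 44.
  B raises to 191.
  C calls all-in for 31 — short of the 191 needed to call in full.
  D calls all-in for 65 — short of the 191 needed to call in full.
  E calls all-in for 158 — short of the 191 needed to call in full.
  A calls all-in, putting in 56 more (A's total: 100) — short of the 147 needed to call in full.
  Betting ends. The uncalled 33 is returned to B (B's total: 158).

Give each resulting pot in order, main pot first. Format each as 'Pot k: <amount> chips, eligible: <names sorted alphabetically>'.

Pot 1: 155 chips, eligible: A, B, C, D, E
Pot 2: 136 chips, eligible: A, B, D, E
Pot 3: 105 chips, eligible: A, B, E
Pot 4: 116 chips, eligible: B, E

Derivation:
Contributions (after 33 returned to B): A=100, B=158, C=31, D=65, E=158
Pot levels (distinct totals of non-folded players): 31, 65, 100, 158
Layer 1-31: 31 each from A, B, C, D, E = 31*5 = 155 chips; eligible A, B, C, D, E
Layer 32-65: 34 each from A, B, D, E = 34*4 = 136 chips; eligible A, B, D, E
Layer 66-100: 35 each from A, B, E = 35*3 = 105 chips; eligible A, B, E
Layer 101-158: 58 each from B, E = 58*2 = 116 chips; eligible B, E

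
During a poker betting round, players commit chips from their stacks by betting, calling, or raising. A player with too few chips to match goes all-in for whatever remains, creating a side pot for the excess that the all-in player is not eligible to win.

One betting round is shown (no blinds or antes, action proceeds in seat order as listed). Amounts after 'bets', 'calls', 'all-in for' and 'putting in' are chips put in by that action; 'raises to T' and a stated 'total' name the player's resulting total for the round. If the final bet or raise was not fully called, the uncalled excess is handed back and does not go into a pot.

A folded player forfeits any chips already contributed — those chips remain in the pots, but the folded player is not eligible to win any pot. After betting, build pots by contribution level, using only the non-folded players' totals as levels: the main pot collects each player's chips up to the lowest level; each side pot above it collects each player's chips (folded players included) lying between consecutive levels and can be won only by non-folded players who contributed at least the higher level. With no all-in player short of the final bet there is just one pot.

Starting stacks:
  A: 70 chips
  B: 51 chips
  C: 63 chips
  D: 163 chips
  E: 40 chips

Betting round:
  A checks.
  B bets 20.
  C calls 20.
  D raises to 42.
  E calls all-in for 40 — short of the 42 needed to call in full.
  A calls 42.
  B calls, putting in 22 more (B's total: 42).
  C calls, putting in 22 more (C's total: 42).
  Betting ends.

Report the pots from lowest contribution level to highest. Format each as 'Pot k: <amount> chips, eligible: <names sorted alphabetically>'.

Contributions: A=42, B=42, C=42, D=42, E=40
Pot levels (distinct totals of non-folded players): 40, 42
Layer 1-40: 40 each from A, B, C, D, E = 40*5 = 200 chips; eligible A, B, C, D, E
Layer 41-42: 2 each from A, B, C, D = 2*4 = 8 chips; eligible A, B, C, D

Pot 1: 200 chips, eligible: A, B, C, D, E
Pot 2: 8 chips, eligible: A, B, C, D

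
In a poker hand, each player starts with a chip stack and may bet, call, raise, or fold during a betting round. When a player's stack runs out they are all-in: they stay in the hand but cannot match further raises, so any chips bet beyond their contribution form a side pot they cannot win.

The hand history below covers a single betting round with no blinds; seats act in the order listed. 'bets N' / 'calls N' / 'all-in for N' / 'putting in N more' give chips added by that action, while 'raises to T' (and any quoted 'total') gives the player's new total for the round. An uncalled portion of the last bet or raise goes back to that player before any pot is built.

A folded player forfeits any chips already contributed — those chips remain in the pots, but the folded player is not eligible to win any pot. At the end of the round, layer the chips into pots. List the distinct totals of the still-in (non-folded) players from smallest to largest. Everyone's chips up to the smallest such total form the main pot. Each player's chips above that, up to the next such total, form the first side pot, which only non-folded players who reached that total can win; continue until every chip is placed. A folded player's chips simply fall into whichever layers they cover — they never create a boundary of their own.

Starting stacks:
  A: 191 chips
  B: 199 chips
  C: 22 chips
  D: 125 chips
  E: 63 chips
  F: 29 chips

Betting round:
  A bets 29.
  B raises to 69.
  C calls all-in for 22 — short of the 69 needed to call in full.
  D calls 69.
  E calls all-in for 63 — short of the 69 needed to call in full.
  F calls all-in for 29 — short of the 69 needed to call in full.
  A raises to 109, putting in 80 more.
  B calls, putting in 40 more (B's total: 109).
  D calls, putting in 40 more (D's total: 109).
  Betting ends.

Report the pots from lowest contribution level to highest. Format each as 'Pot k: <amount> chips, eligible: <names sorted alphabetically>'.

Contributions: A=109, B=109, C=22, D=109, E=63, F=29
Pot levels (distinct totals of non-folded players): 22, 29, 63, 109
Layer 1-22: 22 each from A, B, C, D, E, F = 22*6 = 132 chips; eligible A, B, C, D, E, F
Layer 23-29: 7 each from A, B, D, E, F = 7*5 = 35 chips; eligible A, B, D, E, F
Layer 30-63: 34 each from A, B, D, E = 34*4 = 136 chips; eligible A, B, D, E
Layer 64-109: 46 each from A, B, D = 46*3 = 138 chips; eligible A, B, D

Pot 1: 132 chips, eligible: A, B, C, D, E, F
Pot 2: 35 chips, eligible: A, B, D, E, F
Pot 3: 136 chips, eligible: A, B, D, E
Pot 4: 138 chips, eligible: A, B, D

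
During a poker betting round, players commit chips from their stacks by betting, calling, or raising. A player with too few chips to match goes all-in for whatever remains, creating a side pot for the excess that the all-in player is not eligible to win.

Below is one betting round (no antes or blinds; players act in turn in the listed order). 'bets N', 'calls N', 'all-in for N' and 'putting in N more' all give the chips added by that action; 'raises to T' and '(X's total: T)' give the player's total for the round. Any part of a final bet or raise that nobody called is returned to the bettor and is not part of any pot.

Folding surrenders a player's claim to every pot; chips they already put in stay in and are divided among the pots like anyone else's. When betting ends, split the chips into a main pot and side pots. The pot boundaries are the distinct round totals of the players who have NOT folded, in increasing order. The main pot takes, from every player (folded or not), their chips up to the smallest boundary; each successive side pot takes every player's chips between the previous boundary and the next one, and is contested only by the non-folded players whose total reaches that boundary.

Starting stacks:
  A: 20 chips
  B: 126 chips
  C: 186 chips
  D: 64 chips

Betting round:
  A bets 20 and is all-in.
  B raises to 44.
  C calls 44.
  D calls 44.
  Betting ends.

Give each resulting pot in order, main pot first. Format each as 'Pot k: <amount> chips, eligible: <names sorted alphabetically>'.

Contributions: A=20, B=44, C=44, D=44
Pot levels (distinct totals of non-folded players): 20, 44
Layer 1-20: 20 each from A, B, C, D = 20*4 = 80 chips; eligible A, B, C, D
Layer 21-44: 24 each from B, C, D = 24*3 = 72 chips; eligible B, C, D

Pot 1: 80 chips, eligible: A, B, C, D
Pot 2: 72 chips, eligible: B, C, D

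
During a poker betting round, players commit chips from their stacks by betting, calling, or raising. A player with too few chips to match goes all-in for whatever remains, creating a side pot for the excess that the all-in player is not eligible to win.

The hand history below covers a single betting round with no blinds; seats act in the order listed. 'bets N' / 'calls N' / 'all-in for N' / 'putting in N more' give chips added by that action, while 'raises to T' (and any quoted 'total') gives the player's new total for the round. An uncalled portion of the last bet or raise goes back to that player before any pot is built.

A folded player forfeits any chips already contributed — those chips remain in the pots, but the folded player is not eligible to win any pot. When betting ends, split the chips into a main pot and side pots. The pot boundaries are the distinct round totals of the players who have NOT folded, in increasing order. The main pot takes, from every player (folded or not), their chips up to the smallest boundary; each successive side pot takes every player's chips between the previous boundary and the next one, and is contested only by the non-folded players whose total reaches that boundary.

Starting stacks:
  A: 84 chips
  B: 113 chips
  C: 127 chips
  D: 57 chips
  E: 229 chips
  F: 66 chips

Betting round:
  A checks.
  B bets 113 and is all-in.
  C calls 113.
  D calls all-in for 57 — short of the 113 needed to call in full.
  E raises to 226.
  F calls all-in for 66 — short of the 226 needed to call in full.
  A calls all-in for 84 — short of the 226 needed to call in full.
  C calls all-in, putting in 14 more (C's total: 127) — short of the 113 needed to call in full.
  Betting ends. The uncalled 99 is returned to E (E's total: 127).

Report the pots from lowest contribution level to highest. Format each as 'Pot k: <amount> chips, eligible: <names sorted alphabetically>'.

Pot 1: 342 chips, eligible: A, B, C, D, E, F
Pot 2: 45 chips, eligible: A, B, C, E, F
Pot 3: 72 chips, eligible: A, B, C, E
Pot 4: 87 chips, eligible: B, C, E
Pot 5: 28 chips, eligible: C, E

Derivation:
Contributions (after 99 returned to E): A=84, B=113, C=127, D=57, E=127, F=66
Pot levels (distinct totals of non-folded players): 57, 66, 84, 113, 127
Layer 1-57: 57 each from A, B, C, D, E, F = 57*6 = 342 chips; eligible A, B, C, D, E, F
Layer 58-66: 9 each from A, B, C, E, F = 9*5 = 45 chips; eligible A, B, C, E, F
Layer 67-84: 18 each from A, B, C, E = 18*4 = 72 chips; eligible A, B, C, E
Layer 85-113: 29 each from B, C, E = 29*3 = 87 chips; eligible B, C, E
Layer 114-127: 14 each from C, E = 14*2 = 28 chips; eligible C, E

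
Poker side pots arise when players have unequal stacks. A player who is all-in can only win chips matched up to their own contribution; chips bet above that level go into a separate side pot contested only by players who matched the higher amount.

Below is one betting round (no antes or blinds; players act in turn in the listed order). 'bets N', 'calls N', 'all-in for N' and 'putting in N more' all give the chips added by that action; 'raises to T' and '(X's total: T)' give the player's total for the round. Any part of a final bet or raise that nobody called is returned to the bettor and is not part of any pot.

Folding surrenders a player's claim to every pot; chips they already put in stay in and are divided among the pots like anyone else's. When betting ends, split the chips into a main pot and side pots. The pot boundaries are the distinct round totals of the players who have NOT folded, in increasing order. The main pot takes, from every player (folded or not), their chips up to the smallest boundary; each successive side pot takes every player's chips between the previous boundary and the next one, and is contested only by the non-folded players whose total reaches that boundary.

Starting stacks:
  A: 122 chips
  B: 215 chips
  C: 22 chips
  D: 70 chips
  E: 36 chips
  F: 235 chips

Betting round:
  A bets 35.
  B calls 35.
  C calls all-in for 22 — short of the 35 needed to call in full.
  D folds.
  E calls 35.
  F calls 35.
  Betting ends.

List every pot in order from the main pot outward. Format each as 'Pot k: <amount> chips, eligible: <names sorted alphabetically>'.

Pot 1: 110 chips, eligible: A, B, C, E, F
Pot 2: 52 chips, eligible: A, B, E, F

Derivation:
Contributions: A=35, B=35, C=22, E=35, F=35
Folded: D
Pot levels (distinct totals of non-folded players): 22, 35
Layer 1-22: 22 each from A, B, C, E, F = 22*5 = 110 chips; eligible A, B, C, E, F
Layer 23-35: 13 each from A, B, E, F = 13*4 = 52 chips; eligible A, B, E, F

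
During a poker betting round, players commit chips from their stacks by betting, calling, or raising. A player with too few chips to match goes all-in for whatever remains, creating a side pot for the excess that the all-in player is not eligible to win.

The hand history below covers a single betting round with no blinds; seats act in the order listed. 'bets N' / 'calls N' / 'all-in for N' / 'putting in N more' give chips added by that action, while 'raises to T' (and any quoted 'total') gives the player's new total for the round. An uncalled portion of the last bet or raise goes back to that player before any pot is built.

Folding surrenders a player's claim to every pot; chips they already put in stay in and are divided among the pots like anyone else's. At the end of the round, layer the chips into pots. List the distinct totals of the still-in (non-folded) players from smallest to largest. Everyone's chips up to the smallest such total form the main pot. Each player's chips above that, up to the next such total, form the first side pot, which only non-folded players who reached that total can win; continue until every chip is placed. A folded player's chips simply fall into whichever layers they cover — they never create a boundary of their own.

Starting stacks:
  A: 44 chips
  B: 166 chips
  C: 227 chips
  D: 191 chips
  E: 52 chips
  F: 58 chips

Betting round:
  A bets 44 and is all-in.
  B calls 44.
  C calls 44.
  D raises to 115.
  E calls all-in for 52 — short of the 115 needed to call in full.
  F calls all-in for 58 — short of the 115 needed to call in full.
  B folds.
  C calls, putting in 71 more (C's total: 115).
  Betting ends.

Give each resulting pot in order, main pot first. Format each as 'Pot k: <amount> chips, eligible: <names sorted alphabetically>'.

Contributions: A=44, B=44, C=115, D=115, E=52, F=58
Folded: B
Pot levels (distinct totals of non-folded players): 44, 52, 58, 115
Layer 1-44: 44 each from A, B, C, D, E, F = 44*6 = 264 chips; eligible A, C, D, E, F
Layer 45-52: 8 each from C, D, E, F = 8*4 = 32 chips; eligible C, D, E, F
Layer 53-58: 6 each from C, D, F = 6*3 = 18 chips; eligible C, D, F
Layer 59-115: 57 each from C, D = 57*2 = 114 chips; eligible C, D

Pot 1: 264 chips, eligible: A, C, D, E, F
Pot 2: 32 chips, eligible: C, D, E, F
Pot 3: 18 chips, eligible: C, D, F
Pot 4: 114 chips, eligible: C, D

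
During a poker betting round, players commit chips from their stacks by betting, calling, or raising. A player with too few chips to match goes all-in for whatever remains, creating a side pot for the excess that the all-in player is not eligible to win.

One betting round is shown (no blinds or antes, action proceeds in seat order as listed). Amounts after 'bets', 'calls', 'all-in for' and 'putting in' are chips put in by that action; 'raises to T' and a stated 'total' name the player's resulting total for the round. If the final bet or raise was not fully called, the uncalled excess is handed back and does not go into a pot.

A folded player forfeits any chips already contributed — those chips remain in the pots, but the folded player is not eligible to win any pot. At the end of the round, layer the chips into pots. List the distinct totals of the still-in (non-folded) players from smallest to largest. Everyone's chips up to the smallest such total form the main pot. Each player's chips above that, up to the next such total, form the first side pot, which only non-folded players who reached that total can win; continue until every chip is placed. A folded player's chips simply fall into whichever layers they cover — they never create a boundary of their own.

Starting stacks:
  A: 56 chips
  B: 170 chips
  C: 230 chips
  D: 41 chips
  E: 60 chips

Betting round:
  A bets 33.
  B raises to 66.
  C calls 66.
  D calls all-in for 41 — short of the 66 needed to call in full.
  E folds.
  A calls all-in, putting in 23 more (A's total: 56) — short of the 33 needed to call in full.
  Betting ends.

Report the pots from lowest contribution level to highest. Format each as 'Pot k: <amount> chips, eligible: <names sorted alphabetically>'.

Pot 1: 164 chips, eligible: A, B, C, D
Pot 2: 45 chips, eligible: A, B, C
Pot 3: 20 chips, eligible: B, C

Derivation:
Contributions: A=56, B=66, C=66, D=41
Folded: E
Pot levels (distinct totals of non-folded players): 41, 56, 66
Layer 1-41: 41 each from A, B, C, D = 41*4 = 164 chips; eligible A, B, C, D
Layer 42-56: 15 each from A, B, C = 15*3 = 45 chips; eligible A, B, C
Layer 57-66: 10 each from B, C = 10*2 = 20 chips; eligible B, C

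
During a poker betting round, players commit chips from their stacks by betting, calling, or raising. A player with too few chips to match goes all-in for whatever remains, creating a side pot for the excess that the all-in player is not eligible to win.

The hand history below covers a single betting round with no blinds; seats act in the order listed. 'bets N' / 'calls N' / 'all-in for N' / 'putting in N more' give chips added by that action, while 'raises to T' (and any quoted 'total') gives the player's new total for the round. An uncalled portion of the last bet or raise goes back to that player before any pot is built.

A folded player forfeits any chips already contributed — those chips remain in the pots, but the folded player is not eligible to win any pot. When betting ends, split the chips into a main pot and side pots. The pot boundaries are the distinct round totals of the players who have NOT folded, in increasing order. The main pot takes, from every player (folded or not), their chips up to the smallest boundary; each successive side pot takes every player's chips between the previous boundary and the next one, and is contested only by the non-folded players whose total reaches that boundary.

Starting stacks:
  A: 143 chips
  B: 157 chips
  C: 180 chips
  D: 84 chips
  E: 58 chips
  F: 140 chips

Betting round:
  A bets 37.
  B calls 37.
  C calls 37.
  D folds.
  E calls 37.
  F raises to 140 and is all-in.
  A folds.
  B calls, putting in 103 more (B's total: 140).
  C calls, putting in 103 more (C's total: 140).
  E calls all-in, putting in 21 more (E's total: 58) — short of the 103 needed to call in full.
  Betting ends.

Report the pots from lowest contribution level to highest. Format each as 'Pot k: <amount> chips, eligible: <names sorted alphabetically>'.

Contributions: A=37, B=140, C=140, E=58, F=140
Folded: A, D
Pot levels (distinct totals of non-folded players): 58, 140
Layer 1-58: A 37 + B 58 + C 58 + E 58 + F 58 = 269 chips; eligible B, C, E, F
Layer 59-140: 82 each from B, C, F = 82*3 = 246 chips; eligible B, C, F

Pot 1: 269 chips, eligible: B, C, E, F
Pot 2: 246 chips, eligible: B, C, F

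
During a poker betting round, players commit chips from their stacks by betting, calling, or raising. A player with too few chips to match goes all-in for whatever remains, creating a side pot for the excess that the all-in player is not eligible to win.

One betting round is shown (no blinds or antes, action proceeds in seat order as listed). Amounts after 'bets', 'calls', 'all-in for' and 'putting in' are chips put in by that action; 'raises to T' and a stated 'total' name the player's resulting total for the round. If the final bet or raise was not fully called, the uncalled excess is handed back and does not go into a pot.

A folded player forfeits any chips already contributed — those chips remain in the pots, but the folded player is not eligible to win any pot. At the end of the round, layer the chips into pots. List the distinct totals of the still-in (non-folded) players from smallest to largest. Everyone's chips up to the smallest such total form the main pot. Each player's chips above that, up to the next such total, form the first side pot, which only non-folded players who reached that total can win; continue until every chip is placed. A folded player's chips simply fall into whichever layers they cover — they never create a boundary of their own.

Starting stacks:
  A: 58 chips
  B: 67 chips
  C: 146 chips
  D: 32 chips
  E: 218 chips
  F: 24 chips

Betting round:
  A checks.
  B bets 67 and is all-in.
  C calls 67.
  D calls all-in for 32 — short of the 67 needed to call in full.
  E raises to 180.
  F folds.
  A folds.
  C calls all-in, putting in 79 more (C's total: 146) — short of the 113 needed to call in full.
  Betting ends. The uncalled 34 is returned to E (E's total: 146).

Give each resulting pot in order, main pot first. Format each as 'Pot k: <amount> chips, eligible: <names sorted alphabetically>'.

Contributions (after 34 returned to E): B=67, C=146, D=32, E=146
Folded: A, F
Pot levels (distinct totals of non-folded players): 32, 67, 146
Layer 1-32: 32 each from B, C, D, E = 32*4 = 128 chips; eligible B, C, D, E
Layer 33-67: 35 each from B, C, E = 35*3 = 105 chips; eligible B, C, E
Layer 68-146: 79 each from C, E = 79*2 = 158 chips; eligible C, E

Pot 1: 128 chips, eligible: B, C, D, E
Pot 2: 105 chips, eligible: B, C, E
Pot 3: 158 chips, eligible: C, E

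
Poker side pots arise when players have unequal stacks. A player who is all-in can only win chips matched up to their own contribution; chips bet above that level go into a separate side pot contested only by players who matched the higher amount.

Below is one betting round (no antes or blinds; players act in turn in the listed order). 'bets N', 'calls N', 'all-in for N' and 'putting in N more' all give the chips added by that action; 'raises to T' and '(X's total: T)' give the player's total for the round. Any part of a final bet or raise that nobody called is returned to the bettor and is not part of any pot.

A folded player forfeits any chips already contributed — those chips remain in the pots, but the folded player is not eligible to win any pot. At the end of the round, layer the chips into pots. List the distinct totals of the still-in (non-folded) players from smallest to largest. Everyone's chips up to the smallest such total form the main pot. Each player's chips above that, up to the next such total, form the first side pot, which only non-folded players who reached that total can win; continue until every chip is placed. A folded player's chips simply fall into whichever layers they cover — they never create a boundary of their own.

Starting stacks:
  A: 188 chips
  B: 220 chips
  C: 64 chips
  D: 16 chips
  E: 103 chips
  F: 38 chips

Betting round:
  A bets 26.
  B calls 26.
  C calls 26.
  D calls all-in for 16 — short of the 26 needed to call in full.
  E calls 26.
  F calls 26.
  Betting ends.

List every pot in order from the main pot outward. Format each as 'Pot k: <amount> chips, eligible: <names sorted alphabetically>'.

Contributions: A=26, B=26, C=26, D=16, E=26, F=26
Pot levels (distinct totals of non-folded players): 16, 26
Layer 1-16: 16 each from A, B, C, D, E, F = 16*6 = 96 chips; eligible A, B, C, D, E, F
Layer 17-26: 10 each from A, B, C, E, F = 10*5 = 50 chips; eligible A, B, C, E, F

Pot 1: 96 chips, eligible: A, B, C, D, E, F
Pot 2: 50 chips, eligible: A, B, C, E, F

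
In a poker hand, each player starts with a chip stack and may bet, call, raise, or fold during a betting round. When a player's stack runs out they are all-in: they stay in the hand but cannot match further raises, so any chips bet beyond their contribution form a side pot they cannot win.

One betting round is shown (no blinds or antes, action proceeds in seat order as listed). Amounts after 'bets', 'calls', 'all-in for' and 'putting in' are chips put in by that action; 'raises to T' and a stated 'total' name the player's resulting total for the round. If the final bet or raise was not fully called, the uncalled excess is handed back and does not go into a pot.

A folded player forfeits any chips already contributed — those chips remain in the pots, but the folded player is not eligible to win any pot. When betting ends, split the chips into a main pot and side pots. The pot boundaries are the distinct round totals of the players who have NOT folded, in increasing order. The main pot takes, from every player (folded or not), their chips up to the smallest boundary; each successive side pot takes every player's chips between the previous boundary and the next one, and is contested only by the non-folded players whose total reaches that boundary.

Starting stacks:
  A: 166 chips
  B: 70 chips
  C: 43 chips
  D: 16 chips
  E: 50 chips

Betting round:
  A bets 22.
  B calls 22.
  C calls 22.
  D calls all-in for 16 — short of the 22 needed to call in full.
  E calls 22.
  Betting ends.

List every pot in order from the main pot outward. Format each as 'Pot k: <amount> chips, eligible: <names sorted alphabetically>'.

Contributions: A=22, B=22, C=22, D=16, E=22
Pot levels (distinct totals of non-folded players): 16, 22
Layer 1-16: 16 each from A, B, C, D, E = 16*5 = 80 chips; eligible A, B, C, D, E
Layer 17-22: 6 each from A, B, C, E = 6*4 = 24 chips; eligible A, B, C, E

Pot 1: 80 chips, eligible: A, B, C, D, E
Pot 2: 24 chips, eligible: A, B, C, E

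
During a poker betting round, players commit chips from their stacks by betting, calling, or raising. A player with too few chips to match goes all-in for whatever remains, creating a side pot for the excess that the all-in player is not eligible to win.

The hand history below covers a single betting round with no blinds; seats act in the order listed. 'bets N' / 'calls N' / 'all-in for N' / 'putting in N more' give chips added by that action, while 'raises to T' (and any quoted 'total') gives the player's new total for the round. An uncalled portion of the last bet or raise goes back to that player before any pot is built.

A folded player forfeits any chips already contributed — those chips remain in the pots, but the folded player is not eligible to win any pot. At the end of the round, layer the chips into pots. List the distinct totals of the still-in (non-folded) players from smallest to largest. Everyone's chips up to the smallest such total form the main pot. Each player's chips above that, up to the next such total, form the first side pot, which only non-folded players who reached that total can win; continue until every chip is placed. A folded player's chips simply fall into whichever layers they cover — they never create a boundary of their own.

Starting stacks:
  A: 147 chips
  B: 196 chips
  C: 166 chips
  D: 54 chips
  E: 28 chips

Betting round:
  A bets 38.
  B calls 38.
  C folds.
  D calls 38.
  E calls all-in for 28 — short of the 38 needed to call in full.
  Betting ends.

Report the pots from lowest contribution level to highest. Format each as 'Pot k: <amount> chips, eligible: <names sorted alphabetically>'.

Contributions: A=38, B=38, D=38, E=28
Folded: C
Pot levels (distinct totals of non-folded players): 28, 38
Layer 1-28: 28 each from A, B, D, E = 28*4 = 112 chips; eligible A, B, D, E
Layer 29-38: 10 each from A, B, D = 10*3 = 30 chips; eligible A, B, D

Pot 1: 112 chips, eligible: A, B, D, E
Pot 2: 30 chips, eligible: A, B, D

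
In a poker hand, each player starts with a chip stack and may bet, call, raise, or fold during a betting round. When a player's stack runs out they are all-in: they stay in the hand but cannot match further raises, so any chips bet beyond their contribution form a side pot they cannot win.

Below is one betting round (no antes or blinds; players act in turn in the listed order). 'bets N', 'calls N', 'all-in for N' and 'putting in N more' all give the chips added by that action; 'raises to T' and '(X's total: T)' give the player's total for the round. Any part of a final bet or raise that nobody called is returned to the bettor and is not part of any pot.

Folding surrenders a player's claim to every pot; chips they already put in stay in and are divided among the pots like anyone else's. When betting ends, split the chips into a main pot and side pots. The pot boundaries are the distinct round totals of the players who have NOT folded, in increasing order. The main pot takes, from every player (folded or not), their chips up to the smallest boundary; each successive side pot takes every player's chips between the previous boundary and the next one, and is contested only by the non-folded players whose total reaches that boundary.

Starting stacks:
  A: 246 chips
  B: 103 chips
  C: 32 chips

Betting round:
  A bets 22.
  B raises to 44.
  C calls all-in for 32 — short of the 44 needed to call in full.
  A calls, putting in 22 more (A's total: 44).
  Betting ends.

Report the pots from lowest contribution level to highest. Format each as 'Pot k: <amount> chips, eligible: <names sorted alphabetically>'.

Pot 1: 96 chips, eligible: A, B, C
Pot 2: 24 chips, eligible: A, B

Derivation:
Contributions: A=44, B=44, C=32
Pot levels (distinct totals of non-folded players): 32, 44
Layer 1-32: 32 each from A, B, C = 32*3 = 96 chips; eligible A, B, C
Layer 33-44: 12 each from A, B = 12*2 = 24 chips; eligible A, B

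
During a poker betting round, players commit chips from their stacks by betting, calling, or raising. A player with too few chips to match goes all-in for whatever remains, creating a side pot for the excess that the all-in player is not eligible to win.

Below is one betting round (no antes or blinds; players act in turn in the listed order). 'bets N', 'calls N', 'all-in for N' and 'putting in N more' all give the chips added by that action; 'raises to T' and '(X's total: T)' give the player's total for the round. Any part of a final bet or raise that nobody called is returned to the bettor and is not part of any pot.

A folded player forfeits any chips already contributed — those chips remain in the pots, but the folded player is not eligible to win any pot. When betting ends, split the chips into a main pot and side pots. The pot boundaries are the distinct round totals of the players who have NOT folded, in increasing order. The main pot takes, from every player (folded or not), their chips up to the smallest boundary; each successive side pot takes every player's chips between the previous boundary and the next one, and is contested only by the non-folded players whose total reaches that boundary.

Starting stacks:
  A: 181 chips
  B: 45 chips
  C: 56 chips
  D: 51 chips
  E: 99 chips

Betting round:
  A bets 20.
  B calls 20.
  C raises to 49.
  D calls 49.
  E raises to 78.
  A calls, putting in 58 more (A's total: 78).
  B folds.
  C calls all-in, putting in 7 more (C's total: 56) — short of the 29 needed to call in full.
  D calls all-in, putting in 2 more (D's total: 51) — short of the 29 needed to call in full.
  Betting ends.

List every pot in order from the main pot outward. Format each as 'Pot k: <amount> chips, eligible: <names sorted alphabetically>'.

Contributions: A=78, B=20, C=56, D=51, E=78
Folded: B
Pot levels (distinct totals of non-folded players): 51, 56, 78
Layer 1-51: A 51 + B 20 + C 51 + D 51 + E 51 = 224 chips; eligible A, C, D, E
Layer 52-56: 5 each from A, C, E = 5*3 = 15 chips; eligible A, C, E
Layer 57-78: 22 each from A, E = 22*2 = 44 chips; eligible A, E

Pot 1: 224 chips, eligible: A, C, D, E
Pot 2: 15 chips, eligible: A, C, E
Pot 3: 44 chips, eligible: A, E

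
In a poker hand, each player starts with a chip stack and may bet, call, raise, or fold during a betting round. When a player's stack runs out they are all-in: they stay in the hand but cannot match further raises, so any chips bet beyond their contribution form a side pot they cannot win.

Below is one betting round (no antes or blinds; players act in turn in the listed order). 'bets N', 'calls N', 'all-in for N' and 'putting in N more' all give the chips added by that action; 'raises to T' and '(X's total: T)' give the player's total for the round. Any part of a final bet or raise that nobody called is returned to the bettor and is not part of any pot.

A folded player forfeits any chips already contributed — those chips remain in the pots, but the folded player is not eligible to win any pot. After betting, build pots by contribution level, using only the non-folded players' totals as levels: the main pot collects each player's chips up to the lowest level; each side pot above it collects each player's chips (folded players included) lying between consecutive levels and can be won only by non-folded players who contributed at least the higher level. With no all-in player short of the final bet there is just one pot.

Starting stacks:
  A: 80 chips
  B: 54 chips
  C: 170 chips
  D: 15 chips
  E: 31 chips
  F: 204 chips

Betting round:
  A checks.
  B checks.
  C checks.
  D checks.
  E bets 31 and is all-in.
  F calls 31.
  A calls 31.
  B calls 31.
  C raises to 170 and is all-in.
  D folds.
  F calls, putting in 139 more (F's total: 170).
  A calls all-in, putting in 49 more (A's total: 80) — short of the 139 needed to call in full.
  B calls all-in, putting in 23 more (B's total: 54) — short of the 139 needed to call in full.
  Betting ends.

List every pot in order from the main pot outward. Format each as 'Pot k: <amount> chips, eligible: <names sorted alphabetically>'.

Contributions: A=80, B=54, C=170, E=31, F=170
Folded: D
Pot levels (distinct totals of non-folded players): 31, 54, 80, 170
Layer 1-31: 31 each from A, B, C, E, F = 31*5 = 155 chips; eligible A, B, C, E, F
Layer 32-54: 23 each from A, B, C, F = 23*4 = 92 chips; eligible A, B, C, F
Layer 55-80: 26 each from A, C, F = 26*3 = 78 chips; eligible A, C, F
Layer 81-170: 90 each from C, F = 90*2 = 180 chips; eligible C, F

Pot 1: 155 chips, eligible: A, B, C, E, F
Pot 2: 92 chips, eligible: A, B, C, F
Pot 3: 78 chips, eligible: A, C, F
Pot 4: 180 chips, eligible: C, F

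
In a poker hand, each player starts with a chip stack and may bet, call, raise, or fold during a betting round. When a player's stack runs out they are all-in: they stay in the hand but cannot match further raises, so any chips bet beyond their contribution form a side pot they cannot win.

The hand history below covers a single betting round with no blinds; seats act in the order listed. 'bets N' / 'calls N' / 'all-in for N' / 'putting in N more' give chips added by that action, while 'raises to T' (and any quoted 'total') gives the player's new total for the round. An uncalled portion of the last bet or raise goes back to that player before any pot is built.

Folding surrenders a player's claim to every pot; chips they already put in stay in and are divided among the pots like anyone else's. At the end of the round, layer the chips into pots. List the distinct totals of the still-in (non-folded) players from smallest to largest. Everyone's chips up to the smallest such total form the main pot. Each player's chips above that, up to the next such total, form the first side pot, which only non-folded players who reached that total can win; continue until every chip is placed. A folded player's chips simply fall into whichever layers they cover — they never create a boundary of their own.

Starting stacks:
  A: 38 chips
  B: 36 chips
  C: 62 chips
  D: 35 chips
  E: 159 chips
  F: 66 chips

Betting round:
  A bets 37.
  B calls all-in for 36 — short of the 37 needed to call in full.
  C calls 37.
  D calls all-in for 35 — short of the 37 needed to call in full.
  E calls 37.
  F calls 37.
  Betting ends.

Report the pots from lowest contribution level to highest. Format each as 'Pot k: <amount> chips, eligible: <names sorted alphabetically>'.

Pot 1: 210 chips, eligible: A, B, C, D, E, F
Pot 2: 5 chips, eligible: A, B, C, E, F
Pot 3: 4 chips, eligible: A, C, E, F

Derivation:
Contributions: A=37, B=36, C=37, D=35, E=37, F=37
Pot levels (distinct totals of non-folded players): 35, 36, 37
Layer 1-35: 35 each from A, B, C, D, E, F = 35*6 = 210 chips; eligible A, B, C, D, E, F
Layer 36-36: 1 each from A, B, C, E, F = 1*5 = 5 chips; eligible A, B, C, E, F
Layer 37-37: 1 each from A, C, E, F = 1*4 = 4 chips; eligible A, C, E, F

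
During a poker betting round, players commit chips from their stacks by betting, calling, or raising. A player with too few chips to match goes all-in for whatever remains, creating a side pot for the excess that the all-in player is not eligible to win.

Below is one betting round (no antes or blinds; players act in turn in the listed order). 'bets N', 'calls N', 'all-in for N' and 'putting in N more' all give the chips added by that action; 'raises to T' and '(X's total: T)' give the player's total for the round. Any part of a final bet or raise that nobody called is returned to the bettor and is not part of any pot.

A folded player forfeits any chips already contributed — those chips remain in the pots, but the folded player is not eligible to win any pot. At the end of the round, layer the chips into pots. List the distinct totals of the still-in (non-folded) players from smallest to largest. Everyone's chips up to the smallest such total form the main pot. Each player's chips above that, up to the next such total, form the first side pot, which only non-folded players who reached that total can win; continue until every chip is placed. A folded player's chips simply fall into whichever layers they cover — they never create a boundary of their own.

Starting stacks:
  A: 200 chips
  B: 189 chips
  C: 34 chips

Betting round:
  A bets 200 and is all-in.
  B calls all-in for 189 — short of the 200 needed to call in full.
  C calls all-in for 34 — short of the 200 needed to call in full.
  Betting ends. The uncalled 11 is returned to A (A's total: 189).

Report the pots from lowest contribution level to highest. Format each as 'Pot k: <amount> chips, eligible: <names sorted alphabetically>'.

Contributions (after 11 returned to A): A=189, B=189, C=34
Pot levels (distinct totals of non-folded players): 34, 189
Layer 1-34: 34 each from A, B, C = 34*3 = 102 chips; eligible A, B, C
Layer 35-189: 155 each from A, B = 155*2 = 310 chips; eligible A, B

Pot 1: 102 chips, eligible: A, B, C
Pot 2: 310 chips, eligible: A, B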